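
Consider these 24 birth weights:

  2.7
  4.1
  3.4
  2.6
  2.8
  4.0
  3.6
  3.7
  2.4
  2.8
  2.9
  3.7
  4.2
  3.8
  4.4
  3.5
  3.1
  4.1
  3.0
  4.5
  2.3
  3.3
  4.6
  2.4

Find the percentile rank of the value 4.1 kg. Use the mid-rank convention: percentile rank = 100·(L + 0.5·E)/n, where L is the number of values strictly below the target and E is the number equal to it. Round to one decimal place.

Sorted: 2.3, 2.4, 2.4, 2.6, 2.7, 2.8, 2.8, 2.9, 3.0, 3.1, 3.3, 3.4, 3.5, 3.6, 3.7, 3.7, 3.8, 4.0, 4.1, 4.1, 4.2, 4.4, 4.5, 4.6.
Count below 4.1: L = 18; count equal: E = 2; n = 24.
Percentile rank = 100·(18 + 0.5·2)/24 = 100·19/24 = 79.17.

79.2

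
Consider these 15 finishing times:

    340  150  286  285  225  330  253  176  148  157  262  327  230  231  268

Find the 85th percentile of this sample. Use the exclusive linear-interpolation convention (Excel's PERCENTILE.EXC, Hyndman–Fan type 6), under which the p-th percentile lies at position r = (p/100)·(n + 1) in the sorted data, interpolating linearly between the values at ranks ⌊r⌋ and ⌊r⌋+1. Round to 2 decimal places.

328.80

Sorted: 148, 150, 157, 176, 225, 230, 231, 253, 262, 268, 285, 286, 327, 330, 340.
n = 15.
r = (85/100)·(15 + 1) = 13.6.
Rank 13 is 327 and rank 14 is 330.
Interpolate: 327 + 0.6·(330 − 327) = 327 + 0.6·3 = 328.8.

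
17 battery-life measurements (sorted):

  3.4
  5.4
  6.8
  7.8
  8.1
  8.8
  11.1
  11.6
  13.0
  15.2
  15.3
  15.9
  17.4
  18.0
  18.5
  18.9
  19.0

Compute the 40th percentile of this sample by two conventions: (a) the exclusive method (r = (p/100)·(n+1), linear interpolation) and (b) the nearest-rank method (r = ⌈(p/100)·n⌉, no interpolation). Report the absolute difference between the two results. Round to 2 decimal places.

0.10

n = 17.
(a) r = 7.2; between ranks 7 (11.1) and 8 (11.6): 11.2.
(b) the nearest-rank method: rank 7 → 11.1.
|11.2 − 11.1| = 0.1.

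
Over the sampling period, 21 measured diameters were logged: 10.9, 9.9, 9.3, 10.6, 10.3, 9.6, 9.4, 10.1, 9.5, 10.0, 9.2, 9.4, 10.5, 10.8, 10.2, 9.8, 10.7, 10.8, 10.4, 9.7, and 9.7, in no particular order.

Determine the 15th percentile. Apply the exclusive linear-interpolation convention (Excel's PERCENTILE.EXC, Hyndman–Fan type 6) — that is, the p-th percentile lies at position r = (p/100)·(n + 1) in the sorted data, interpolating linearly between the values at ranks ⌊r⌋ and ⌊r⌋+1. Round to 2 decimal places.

9.40

Sorted: 9.2, 9.3, 9.4, 9.4, 9.5, 9.6, 9.7, 9.7, 9.8, 9.9, 10.0, 10.1, 10.2, 10.3, 10.4, 10.5, 10.6, 10.7, 10.8, 10.8, 10.9.
n = 21.
r = (15/100)·(21 + 1) = 3.3.
Rank 3 is 9.4 and rank 4 is 9.4.
Interpolate: 9.4 + 0.3·(9.4 − 9.4) = 9.4 + 0.3·0 = 9.4.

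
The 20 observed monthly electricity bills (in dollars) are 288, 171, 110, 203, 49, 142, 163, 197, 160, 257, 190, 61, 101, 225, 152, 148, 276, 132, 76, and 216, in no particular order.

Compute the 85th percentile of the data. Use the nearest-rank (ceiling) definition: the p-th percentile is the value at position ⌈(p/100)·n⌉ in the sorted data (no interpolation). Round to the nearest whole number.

225

Sorted: 49, 61, 76, 101, 110, 132, 142, 148, 152, 160, 163, 171, 190, 197, 203, 216, 225, 257, 276, 288.
n = 20.
Position = ⌈85/100 · 20⌉ = ⌈17⌉ = 17.
The value at rank 17 is 225.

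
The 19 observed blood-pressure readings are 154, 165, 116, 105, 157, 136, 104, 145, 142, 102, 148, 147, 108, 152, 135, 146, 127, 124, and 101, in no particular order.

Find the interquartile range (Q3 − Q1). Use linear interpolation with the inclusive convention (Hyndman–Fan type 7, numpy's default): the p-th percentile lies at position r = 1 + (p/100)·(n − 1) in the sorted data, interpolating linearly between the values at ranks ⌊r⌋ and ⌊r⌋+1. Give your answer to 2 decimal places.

Sorted: 101, 102, 104, 105, 108, 116, 124, 127, 135, 136, 142, 145, 146, 147, 148, 152, 154, 157, 165.
n = 19.
P25: r = 5.5; ranks 5–6 are 108, 116; interpolating gives 112.
P75: r = 14.5; ranks 14–15 are 147, 148; interpolating gives 147.5.
Difference: 147.5 − 112 = 35.5.

35.50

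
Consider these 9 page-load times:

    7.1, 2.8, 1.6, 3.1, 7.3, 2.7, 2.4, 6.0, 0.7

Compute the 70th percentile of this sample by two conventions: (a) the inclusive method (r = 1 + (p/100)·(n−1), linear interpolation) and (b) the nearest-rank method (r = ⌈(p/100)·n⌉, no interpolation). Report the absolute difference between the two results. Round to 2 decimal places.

Sorted: 0.7, 1.6, 2.4, 2.7, 2.8, 3.1, 6.0, 7.1, 7.3.
n = 9.
(a) r = 6.6; between ranks 6 (3.1) and 7 (6.0): 4.84.
(b) the nearest-rank method: rank 7 → 6.
|4.84 − 6| = 1.16.

1.16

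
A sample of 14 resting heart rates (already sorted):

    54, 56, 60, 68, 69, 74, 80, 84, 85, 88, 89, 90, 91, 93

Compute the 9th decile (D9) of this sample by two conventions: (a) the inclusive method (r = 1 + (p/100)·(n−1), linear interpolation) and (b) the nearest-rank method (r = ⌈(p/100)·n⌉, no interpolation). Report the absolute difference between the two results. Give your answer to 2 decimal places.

n = 14.
(a) r = 12.7; between ranks 12 (90) and 13 (91): 90.7.
(b) the nearest-rank method: rank 13 → 91.
|90.7 − 91| = 0.3.

0.30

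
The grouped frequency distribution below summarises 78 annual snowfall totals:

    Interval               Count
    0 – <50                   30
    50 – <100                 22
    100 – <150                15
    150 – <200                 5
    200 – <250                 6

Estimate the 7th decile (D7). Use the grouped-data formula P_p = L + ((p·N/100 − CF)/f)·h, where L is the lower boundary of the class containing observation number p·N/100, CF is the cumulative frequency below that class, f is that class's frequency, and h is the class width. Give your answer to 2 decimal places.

N = 78; target position k = 70/100 · 78 = 54.6.
Cumulative frequencies: 30, 52, 67, 72, 78.
Observation 54.6 falls in the class 100 – <150.
L = 100, CF = 52, f = 15, h = 50.
P70 = 100 + ((54.6 − 52)/15)·50 = 100 + 8.66667 = 108.667.

108.67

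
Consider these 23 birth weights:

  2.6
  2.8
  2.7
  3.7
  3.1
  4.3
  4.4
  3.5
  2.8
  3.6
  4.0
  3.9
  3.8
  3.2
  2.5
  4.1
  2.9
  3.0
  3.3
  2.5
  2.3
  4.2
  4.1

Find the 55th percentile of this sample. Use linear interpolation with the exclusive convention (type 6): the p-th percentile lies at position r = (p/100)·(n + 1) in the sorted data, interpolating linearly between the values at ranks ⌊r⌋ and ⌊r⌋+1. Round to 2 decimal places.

3.52

Sorted: 2.3, 2.5, 2.5, 2.6, 2.7, 2.8, 2.8, 2.9, 3.0, 3.1, 3.2, 3.3, 3.5, 3.6, 3.7, 3.8, 3.9, 4.0, 4.1, 4.1, 4.2, 4.3, 4.4.
n = 23.
r = (55/100)·(23 + 1) = 13.2.
Rank 13 is 3.5 and rank 14 is 3.6.
Interpolate: 3.5 + 0.2·(3.6 − 3.5) = 3.5 + 0.2·0.1 = 3.52.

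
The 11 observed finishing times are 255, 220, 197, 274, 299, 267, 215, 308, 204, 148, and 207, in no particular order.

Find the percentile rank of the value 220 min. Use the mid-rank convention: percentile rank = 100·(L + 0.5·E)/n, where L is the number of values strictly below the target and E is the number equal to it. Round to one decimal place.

50.0

Sorted: 148, 197, 204, 207, 215, 220, 255, 267, 274, 299, 308.
Count below 220: L = 5; count equal: E = 1; n = 11.
Percentile rank = 100·(5 + 0.5·1)/11 = 100·5.5/11 = 50.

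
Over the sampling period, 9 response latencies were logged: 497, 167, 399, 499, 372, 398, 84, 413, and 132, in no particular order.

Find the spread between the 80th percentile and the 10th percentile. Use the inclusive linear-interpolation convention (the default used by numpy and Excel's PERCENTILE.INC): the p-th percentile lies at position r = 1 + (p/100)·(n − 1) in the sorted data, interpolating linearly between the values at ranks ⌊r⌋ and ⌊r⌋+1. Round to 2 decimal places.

324.20

Sorted: 84, 132, 167, 372, 398, 399, 413, 497, 499.
n = 9.
P10: r = 1.8; ranks 1–2 are 84, 132; interpolating gives 122.4.
P80: r = 7.4; ranks 7–8 are 413, 497; interpolating gives 446.6.
Difference: 446.6 − 122.4 = 324.2.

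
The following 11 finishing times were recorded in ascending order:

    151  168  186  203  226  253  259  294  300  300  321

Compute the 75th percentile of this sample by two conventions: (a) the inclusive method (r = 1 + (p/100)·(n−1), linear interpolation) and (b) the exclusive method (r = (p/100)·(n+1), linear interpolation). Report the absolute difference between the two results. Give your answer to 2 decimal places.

n = 11.
(a) r = 8.5; between ranks 8 (294) and 9 (300): 297.
(b) r = 9 → value at rank 9 = 300.
|297 − 300| = 3.

3.00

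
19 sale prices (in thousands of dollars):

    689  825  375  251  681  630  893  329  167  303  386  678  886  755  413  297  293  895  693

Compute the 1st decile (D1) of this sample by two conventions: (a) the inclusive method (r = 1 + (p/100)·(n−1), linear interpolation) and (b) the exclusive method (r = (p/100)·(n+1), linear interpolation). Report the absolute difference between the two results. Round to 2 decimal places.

Sorted: 167, 251, 293, 297, 303, 329, 375, 386, 413, 630, 678, 681, 689, 693, 755, 825, 886, 893, 895.
n = 19.
(a) r = 2.8; between ranks 2 (251) and 3 (293): 284.6.
(b) r = 2 → value at rank 2 = 251.
|284.6 − 251| = 33.6.

33.60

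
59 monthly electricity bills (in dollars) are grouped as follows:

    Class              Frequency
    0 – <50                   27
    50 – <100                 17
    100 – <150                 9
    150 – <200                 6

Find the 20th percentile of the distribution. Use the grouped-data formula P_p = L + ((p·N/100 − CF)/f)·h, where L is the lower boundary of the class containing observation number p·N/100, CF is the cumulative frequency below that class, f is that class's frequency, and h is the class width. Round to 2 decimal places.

N = 59; target position k = 20/100 · 59 = 11.8.
Cumulative frequencies: 27, 44, 53, 59.
Observation 11.8 falls in the class 0 – <50.
L = 0, CF = 0, f = 27, h = 50.
P20 = 0 + ((11.8 − 0)/27)·50 = 0 + 21.8519 = 21.8519.

21.85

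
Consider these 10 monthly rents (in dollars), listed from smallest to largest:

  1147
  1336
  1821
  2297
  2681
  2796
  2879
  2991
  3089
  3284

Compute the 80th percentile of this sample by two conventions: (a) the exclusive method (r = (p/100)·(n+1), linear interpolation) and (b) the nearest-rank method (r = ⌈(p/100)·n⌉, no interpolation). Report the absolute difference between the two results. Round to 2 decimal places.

78.40

n = 10.
(a) r = 8.8; between ranks 8 (2991) and 9 (3089): 3069.4.
(b) the nearest-rank method: rank 8 → 2991.
|3069.4 − 2991| = 78.4.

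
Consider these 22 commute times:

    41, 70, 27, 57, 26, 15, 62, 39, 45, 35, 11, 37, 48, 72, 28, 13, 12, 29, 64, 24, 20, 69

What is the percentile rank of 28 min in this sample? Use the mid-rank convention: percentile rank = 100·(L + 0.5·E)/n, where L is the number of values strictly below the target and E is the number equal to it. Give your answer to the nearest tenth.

Sorted: 11, 12, 13, 15, 20, 24, 26, 27, 28, 29, 35, 37, 39, 41, 45, 48, 57, 62, 64, 69, 70, 72.
Count below 28: L = 8; count equal: E = 1; n = 22.
Percentile rank = 100·(8 + 0.5·1)/22 = 100·8.5/22 = 38.64.

38.6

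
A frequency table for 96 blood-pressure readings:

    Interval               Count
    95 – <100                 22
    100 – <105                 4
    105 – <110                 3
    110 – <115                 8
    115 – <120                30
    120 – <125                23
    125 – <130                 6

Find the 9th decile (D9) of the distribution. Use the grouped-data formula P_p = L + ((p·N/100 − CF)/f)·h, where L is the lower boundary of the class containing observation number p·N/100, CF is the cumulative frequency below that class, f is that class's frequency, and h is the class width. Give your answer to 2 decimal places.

N = 96; target position k = 90/100 · 96 = 86.4.
Cumulative frequencies: 22, 26, 29, 37, 67, 90, 96.
Observation 86.4 falls in the class 120 – <125.
L = 120, CF = 67, f = 23, h = 5.
P90 = 120 + ((86.4 − 67)/23)·5 = 120 + 4.21739 = 124.217.

124.22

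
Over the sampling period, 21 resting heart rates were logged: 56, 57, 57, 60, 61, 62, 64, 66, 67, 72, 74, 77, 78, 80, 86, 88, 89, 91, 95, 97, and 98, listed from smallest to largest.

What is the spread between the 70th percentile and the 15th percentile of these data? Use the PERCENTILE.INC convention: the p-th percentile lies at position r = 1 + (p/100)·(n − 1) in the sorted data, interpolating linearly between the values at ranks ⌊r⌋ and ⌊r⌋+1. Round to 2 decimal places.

n = 21.
P15: r = 4 (integer) → 60.
P70: r = 15 (integer) → 86.
Difference: 86 − 60 = 26.

26.00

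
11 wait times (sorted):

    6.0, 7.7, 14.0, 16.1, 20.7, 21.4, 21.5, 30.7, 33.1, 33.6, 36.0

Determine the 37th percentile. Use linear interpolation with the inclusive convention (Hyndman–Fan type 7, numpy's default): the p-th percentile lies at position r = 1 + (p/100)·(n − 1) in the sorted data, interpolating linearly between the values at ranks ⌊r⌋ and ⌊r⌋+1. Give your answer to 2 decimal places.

19.32

n = 11.
r = 1 + (37/100)·(11 − 1) = 1 + 3.7 = 4.7.
Rank 4 is 16.1 and rank 5 is 20.7.
Interpolate: 16.1 + 0.7·(20.7 − 16.1) = 16.1 + 0.7·4.6 = 19.32.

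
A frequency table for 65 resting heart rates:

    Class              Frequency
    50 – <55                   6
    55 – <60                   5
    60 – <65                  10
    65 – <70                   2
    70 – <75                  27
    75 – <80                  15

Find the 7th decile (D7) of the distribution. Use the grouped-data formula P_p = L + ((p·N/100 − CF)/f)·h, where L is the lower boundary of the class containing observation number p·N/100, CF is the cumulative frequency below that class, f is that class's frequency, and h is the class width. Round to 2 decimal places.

N = 65; target position k = 70/100 · 65 = 45.5.
Cumulative frequencies: 6, 11, 21, 23, 50, 65.
Observation 45.5 falls in the class 70 – <75.
L = 70, CF = 23, f = 27, h = 5.
P70 = 70 + ((45.5 − 23)/27)·5 = 70 + 4.16667 = 74.1667.

74.17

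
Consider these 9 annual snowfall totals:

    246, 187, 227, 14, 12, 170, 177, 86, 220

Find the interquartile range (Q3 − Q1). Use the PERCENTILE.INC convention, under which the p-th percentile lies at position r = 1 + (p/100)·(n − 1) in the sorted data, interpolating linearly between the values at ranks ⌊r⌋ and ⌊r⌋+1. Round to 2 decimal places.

134.00

Sorted: 12, 14, 86, 170, 177, 187, 220, 227, 246.
n = 9.
P25: r = 3 (integer) → 86.
P75: r = 7 (integer) → 220.
Difference: 220 − 86 = 134.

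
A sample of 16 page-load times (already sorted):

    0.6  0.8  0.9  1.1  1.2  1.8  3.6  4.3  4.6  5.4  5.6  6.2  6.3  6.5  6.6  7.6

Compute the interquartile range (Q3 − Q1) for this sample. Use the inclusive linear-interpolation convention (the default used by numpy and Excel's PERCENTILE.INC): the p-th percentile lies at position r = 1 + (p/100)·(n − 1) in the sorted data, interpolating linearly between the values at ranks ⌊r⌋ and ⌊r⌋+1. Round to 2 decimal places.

n = 16.
P25: r = 4.75; ranks 4–5 are 1.1, 1.2; interpolating gives 1.175.
P75: r = 12.25; ranks 12–13 are 6.2, 6.3; interpolating gives 6.225.
Difference: 6.225 − 1.175 = 5.05.

5.05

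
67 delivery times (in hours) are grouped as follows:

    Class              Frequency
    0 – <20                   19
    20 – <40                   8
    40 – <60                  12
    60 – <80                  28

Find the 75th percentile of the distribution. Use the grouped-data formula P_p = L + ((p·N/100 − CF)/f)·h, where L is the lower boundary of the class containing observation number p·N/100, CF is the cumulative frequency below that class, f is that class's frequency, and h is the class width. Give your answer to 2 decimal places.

68.04

N = 67; target position k = 75/100 · 67 = 50.25.
Cumulative frequencies: 19, 27, 39, 67.
Observation 50.25 falls in the class 60 – <80.
L = 60, CF = 39, f = 28, h = 20.
P75 = 60 + ((50.25 − 39)/28)·20 = 60 + 8.03571 = 68.0357.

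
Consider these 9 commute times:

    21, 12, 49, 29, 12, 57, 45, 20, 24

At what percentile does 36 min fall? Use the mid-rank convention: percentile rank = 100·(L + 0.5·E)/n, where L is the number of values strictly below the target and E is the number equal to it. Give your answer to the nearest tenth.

Sorted: 12, 12, 20, 21, 24, 29, 45, 49, 57.
Count below 36: L = 6; count equal: E = 0; n = 9.
Percentile rank = 100·(6 + 0.5·0)/9 = 100·6/9 = 66.67.

66.7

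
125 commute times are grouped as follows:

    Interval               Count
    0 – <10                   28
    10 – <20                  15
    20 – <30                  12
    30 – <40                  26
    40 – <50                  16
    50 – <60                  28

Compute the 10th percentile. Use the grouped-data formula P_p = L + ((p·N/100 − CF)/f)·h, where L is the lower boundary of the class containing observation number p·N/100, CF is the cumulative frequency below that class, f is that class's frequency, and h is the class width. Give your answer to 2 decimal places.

N = 125; target position k = 10/100 · 125 = 12.5.
Cumulative frequencies: 28, 43, 55, 81, 97, 125.
Observation 12.5 falls in the class 0 – <10.
L = 0, CF = 0, f = 28, h = 10.
P10 = 0 + ((12.5 − 0)/28)·10 = 0 + 4.46429 = 4.46429.

4.46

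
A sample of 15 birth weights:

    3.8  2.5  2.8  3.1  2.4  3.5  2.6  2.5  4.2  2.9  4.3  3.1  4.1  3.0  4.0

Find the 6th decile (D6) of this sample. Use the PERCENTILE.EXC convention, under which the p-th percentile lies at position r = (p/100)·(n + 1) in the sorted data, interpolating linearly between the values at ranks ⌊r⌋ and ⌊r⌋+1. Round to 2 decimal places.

3.34

Sorted: 2.4, 2.5, 2.5, 2.6, 2.8, 2.9, 3.0, 3.1, 3.1, 3.5, 3.8, 4.0, 4.1, 4.2, 4.3.
n = 15.
r = (60/100)·(15 + 1) = 9.6.
Rank 9 is 3.1 and rank 10 is 3.5.
Interpolate: 3.1 + 0.6·(3.5 − 3.1) = 3.1 + 0.6·0.4 = 3.34.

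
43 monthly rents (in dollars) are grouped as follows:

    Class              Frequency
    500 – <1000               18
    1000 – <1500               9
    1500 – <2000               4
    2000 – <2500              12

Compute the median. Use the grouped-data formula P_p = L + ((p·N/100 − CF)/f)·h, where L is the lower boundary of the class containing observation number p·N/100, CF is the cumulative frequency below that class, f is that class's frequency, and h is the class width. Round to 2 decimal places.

1194.44

N = 43; target position k = 50/100 · 43 = 21.5.
Cumulative frequencies: 18, 27, 31, 43.
Observation 21.5 falls in the class 1000 – <1500.
L = 1000, CF = 18, f = 9, h = 500.
P50 = 1000 + ((21.5 − 18)/9)·500 = 1000 + 194.444 = 1194.44.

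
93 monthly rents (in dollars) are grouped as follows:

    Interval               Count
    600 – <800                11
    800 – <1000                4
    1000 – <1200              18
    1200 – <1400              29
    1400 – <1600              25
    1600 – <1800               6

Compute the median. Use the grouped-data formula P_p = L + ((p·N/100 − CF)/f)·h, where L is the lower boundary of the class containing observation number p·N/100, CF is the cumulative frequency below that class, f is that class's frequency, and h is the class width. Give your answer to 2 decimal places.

1293.10

N = 93; target position k = 50/100 · 93 = 46.5.
Cumulative frequencies: 11, 15, 33, 62, 87, 93.
Observation 46.5 falls in the class 1200 – <1400.
L = 1200, CF = 33, f = 29, h = 200.
P50 = 1200 + ((46.5 − 33)/29)·200 = 1200 + 93.1034 = 1293.1.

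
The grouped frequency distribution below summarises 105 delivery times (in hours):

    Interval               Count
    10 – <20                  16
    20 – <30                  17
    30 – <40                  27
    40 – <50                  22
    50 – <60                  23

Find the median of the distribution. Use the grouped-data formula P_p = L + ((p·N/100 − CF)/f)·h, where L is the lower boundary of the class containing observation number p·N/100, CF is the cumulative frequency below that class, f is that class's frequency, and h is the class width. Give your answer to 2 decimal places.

N = 105; target position k = 50/100 · 105 = 52.5.
Cumulative frequencies: 16, 33, 60, 82, 105.
Observation 52.5 falls in the class 30 – <40.
L = 30, CF = 33, f = 27, h = 10.
P50 = 30 + ((52.5 − 33)/27)·10 = 30 + 7.22222 = 37.2222.

37.22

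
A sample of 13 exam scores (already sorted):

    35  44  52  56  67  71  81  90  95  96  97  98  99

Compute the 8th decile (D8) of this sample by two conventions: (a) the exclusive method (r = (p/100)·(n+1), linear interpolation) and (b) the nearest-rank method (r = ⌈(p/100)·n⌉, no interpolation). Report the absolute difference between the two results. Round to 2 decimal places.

0.20

n = 13.
(a) r = 11.2; between ranks 11 (97) and 12 (98): 97.2.
(b) the nearest-rank method: rank 11 → 97.
|97.2 − 97| = 0.2.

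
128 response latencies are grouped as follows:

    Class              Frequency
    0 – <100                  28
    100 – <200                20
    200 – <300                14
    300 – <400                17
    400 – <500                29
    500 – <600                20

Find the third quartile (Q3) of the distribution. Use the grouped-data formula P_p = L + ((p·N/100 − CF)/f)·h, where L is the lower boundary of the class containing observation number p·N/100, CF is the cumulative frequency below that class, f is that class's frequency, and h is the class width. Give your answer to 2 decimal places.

N = 128; target position k = 75/100 · 128 = 96.
Cumulative frequencies: 28, 48, 62, 79, 108, 128.
Observation 96 falls in the class 400 – <500.
L = 400, CF = 79, f = 29, h = 100.
P75 = 400 + ((96 − 79)/29)·100 = 400 + 58.6207 = 458.621.

458.62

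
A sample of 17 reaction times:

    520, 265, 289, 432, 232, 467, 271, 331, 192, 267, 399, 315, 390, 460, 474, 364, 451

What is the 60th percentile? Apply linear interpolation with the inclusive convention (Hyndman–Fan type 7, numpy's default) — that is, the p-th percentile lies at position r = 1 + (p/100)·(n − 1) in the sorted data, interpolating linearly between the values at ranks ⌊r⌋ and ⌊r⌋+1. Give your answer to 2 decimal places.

Sorted: 192, 232, 265, 267, 271, 289, 315, 331, 364, 390, 399, 432, 451, 460, 467, 474, 520.
n = 17.
r = 1 + (60/100)·(17 − 1) = 1 + 9.6 = 10.6.
Rank 10 is 390 and rank 11 is 399.
Interpolate: 390 + 0.6·(399 − 390) = 390 + 0.6·9 = 395.4.

395.40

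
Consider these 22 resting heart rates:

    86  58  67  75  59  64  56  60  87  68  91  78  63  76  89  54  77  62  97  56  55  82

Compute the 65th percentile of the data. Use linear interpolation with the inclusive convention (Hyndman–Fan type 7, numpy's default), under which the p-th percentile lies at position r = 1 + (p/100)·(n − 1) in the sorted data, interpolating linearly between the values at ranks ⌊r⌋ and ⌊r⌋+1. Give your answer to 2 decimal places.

76.65

Sorted: 54, 55, 56, 56, 58, 59, 60, 62, 63, 64, 67, 68, 75, 76, 77, 78, 82, 86, 87, 89, 91, 97.
n = 22.
r = 1 + (65/100)·(22 − 1) = 1 + 13.65 = 14.65.
Rank 14 is 76 and rank 15 is 77.
Interpolate: 76 + 0.65·(77 − 76) = 76 + 0.65·1 = 76.65.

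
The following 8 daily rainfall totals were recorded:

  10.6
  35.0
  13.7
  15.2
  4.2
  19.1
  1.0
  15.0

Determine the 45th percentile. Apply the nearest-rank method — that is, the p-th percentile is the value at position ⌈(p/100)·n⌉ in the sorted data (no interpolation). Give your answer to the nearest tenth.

Sorted: 1.0, 4.2, 10.6, 13.7, 15.0, 15.2, 19.1, 35.0.
n = 8.
Position = ⌈45/100 · 8⌉ = ⌈3.6⌉ = 4.
The value at rank 4 is 13.7.

13.7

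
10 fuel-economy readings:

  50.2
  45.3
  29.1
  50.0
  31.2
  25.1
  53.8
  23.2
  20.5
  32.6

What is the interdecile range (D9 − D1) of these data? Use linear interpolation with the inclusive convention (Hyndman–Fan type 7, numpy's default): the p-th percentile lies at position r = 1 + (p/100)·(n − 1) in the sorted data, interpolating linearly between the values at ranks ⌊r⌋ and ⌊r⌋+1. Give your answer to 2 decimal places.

Sorted: 20.5, 23.2, 25.1, 29.1, 31.2, 32.6, 45.3, 50.0, 50.2, 53.8.
n = 10.
P10: r = 1.9; ranks 1–2 are 20.5, 23.2; interpolating gives 22.93.
P90: r = 9.1; ranks 9–10 are 50.2, 53.8; interpolating gives 50.56.
Difference: 50.56 − 22.93 = 27.63.

27.63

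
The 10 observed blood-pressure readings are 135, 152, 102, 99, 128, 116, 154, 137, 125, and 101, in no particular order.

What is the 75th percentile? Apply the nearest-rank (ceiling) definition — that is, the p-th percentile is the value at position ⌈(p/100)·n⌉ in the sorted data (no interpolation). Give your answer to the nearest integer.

137

Sorted: 99, 101, 102, 116, 125, 128, 135, 137, 152, 154.
n = 10.
Position = ⌈75/100 · 10⌉ = ⌈7.5⌉ = 8.
The value at rank 8 is 137.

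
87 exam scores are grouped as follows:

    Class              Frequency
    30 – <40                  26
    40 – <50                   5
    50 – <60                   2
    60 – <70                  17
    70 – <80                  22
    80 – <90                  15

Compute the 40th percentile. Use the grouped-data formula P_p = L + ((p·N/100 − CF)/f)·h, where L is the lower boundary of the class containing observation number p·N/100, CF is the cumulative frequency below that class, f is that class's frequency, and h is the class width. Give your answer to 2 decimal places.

N = 87; target position k = 40/100 · 87 = 34.8.
Cumulative frequencies: 26, 31, 33, 50, 72, 87.
Observation 34.8 falls in the class 60 – <70.
L = 60, CF = 33, f = 17, h = 10.
P40 = 60 + ((34.8 − 33)/17)·10 = 60 + 1.05882 = 61.0588.

61.06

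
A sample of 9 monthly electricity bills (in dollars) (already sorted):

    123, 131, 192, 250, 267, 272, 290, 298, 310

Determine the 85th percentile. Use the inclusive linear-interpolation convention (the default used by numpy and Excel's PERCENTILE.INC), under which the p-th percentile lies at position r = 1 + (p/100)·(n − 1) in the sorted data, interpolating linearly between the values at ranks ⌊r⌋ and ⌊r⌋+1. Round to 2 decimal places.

296.40

n = 9.
r = 1 + (85/100)·(9 − 1) = 1 + 6.8 = 7.8.
Rank 7 is 290 and rank 8 is 298.
Interpolate: 290 + 0.8·(298 − 290) = 290 + 0.8·8 = 296.4.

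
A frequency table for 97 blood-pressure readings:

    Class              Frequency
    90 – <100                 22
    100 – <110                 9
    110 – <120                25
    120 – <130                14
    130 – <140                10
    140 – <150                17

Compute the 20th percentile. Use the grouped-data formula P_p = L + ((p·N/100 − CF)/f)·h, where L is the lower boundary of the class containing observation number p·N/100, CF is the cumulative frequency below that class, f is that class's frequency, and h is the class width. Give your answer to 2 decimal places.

N = 97; target position k = 20/100 · 97 = 19.4.
Cumulative frequencies: 22, 31, 56, 70, 80, 97.
Observation 19.4 falls in the class 90 – <100.
L = 90, CF = 0, f = 22, h = 10.
P20 = 90 + ((19.4 − 0)/22)·10 = 90 + 8.81818 = 98.8182.

98.82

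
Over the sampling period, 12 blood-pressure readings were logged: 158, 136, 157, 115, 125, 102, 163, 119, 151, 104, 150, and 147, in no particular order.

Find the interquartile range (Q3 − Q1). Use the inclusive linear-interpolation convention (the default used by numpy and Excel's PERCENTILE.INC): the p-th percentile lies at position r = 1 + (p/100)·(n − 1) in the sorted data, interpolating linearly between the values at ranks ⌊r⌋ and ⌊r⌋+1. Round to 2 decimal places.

34.50

Sorted: 102, 104, 115, 119, 125, 136, 147, 150, 151, 157, 158, 163.
n = 12.
P25: r = 3.75; ranks 3–4 are 115, 119; interpolating gives 118.
P75: r = 9.25; ranks 9–10 are 151, 157; interpolating gives 152.5.
Difference: 152.5 − 118 = 34.5.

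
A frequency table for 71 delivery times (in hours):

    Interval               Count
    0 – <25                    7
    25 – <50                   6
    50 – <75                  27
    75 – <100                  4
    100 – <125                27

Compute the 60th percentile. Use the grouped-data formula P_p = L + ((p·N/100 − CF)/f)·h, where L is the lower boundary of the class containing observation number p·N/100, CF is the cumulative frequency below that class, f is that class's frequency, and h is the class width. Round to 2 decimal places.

91.25

N = 71; target position k = 60/100 · 71 = 42.6.
Cumulative frequencies: 7, 13, 40, 44, 71.
Observation 42.6 falls in the class 75 – <100.
L = 75, CF = 40, f = 4, h = 25.
P60 = 75 + ((42.6 − 40)/4)·25 = 75 + 16.25 = 91.25.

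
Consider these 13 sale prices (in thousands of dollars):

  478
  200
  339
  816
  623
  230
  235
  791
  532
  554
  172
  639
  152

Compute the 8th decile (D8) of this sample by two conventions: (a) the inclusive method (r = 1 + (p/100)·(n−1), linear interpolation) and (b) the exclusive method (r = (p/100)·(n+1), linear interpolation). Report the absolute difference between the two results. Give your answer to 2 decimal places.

Sorted: 152, 172, 200, 230, 235, 339, 478, 532, 554, 623, 639, 791, 816.
n = 13.
(a) r = 10.6; between ranks 10 (623) and 11 (639): 632.6.
(b) r = 11.2; between ranks 11 (639) and 12 (791): 669.4.
|632.6 − 669.4| = 36.8.

36.80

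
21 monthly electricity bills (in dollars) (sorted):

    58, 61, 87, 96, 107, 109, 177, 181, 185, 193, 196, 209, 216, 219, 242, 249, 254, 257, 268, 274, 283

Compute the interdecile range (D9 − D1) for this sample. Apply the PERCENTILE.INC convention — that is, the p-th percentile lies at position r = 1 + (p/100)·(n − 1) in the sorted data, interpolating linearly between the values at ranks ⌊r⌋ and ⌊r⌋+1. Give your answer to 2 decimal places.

n = 21.
P10: r = 3 (integer) → 87.
P90: r = 19 (integer) → 268.
Difference: 268 − 87 = 181.

181.00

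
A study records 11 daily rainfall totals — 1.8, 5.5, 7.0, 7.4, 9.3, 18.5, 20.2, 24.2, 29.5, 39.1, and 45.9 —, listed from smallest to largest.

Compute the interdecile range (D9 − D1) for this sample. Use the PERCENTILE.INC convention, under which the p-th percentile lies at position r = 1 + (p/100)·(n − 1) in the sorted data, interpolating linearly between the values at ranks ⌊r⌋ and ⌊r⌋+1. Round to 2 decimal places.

33.60

n = 11.
P10: r = 2 (integer) → 5.5.
P90: r = 10 (integer) → 39.1.
Difference: 39.1 − 5.5 = 33.6.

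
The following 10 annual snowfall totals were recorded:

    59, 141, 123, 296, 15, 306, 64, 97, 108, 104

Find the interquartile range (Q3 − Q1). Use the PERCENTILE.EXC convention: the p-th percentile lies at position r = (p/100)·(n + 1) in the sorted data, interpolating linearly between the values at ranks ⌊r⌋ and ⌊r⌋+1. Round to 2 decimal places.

117.00

Sorted: 15, 59, 64, 97, 104, 108, 123, 141, 296, 306.
n = 10.
P25: r = 2.75; ranks 2–3 are 59, 64; interpolating gives 62.75.
P75: r = 8.25; ranks 8–9 are 141, 296; interpolating gives 179.75.
Difference: 179.75 − 62.75 = 117.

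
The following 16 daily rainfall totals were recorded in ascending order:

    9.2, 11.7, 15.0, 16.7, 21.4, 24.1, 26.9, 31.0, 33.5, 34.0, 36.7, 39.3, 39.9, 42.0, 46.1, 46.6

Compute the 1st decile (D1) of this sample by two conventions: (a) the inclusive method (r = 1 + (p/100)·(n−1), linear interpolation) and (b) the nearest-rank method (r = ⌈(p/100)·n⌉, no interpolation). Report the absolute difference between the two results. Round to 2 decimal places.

n = 16.
(a) r = 2.5; between ranks 2 (11.7) and 3 (15.0): 13.35.
(b) the nearest-rank method: rank 2 → 11.7.
|13.35 − 11.7| = 1.65.

1.65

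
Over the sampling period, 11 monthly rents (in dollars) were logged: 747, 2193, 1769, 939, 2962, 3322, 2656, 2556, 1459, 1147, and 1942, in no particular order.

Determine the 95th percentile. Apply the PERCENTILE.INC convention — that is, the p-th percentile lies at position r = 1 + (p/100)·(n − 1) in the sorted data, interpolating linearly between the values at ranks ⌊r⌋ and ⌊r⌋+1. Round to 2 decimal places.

Sorted: 747, 939, 1147, 1459, 1769, 1942, 2193, 2556, 2656, 2962, 3322.
n = 11.
r = 1 + (95/100)·(11 − 1) = 1 + 9.5 = 10.5.
Rank 10 is 2962 and rank 11 is 3322.
Interpolate: 2962 + 0.5·(3322 − 2962) = 2962 + 0.5·360 = 3142.

3142.00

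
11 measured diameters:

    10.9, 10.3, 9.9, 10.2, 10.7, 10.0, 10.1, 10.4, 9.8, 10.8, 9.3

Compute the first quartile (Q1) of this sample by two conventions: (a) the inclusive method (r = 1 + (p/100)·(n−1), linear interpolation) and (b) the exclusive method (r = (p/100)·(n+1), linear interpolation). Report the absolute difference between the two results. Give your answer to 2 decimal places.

0.05

Sorted: 9.3, 9.8, 9.9, 10.0, 10.1, 10.2, 10.3, 10.4, 10.7, 10.8, 10.9.
n = 11.
(a) r = 3.5; between ranks 3 (9.9) and 4 (10.0): 9.95.
(b) r = 3 → value at rank 3 = 9.9.
|9.95 − 9.9| = 0.05.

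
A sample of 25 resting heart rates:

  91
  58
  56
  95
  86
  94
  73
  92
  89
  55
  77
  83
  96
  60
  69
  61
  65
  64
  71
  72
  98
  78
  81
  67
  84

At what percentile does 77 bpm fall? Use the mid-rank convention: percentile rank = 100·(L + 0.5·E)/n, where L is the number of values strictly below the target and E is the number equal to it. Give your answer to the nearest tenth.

Sorted: 55, 56, 58, 60, 61, 64, 65, 67, 69, 71, 72, 73, 77, 78, 81, 83, 84, 86, 89, 91, 92, 94, 95, 96, 98.
Count below 77: L = 12; count equal: E = 1; n = 25.
Percentile rank = 100·(12 + 0.5·1)/25 = 100·12.5/25 = 50.

50.0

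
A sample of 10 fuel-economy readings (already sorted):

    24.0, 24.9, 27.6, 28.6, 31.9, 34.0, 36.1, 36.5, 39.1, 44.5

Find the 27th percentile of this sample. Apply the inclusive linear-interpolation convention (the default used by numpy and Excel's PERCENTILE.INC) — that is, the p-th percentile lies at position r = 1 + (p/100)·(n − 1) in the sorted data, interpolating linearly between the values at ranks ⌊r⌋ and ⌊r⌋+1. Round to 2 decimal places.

28.03

n = 10.
r = 1 + (27/100)·(10 − 1) = 1 + 2.43 = 3.43.
Rank 3 is 27.6 and rank 4 is 28.6.
Interpolate: 27.6 + 0.43·(28.6 − 27.6) = 27.6 + 0.43·1 = 28.03.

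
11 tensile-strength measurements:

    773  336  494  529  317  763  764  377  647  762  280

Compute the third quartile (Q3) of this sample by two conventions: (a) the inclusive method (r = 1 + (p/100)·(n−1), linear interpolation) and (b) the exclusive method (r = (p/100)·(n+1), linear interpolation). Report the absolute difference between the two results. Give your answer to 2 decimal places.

Sorted: 280, 317, 336, 377, 494, 529, 647, 762, 763, 764, 773.
n = 11.
(a) r = 8.5; between ranks 8 (762) and 9 (763): 762.5.
(b) r = 9 → value at rank 9 = 763.
|762.5 − 763| = 0.5.

0.50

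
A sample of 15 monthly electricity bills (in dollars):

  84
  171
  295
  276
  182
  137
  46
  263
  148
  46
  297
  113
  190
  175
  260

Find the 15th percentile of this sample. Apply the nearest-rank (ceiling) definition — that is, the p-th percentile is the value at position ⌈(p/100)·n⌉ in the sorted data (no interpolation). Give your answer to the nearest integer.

84

Sorted: 46, 46, 84, 113, 137, 148, 171, 175, 182, 190, 260, 263, 276, 295, 297.
n = 15.
Position = ⌈15/100 · 15⌉ = ⌈2.25⌉ = 3.
The value at rank 3 is 84.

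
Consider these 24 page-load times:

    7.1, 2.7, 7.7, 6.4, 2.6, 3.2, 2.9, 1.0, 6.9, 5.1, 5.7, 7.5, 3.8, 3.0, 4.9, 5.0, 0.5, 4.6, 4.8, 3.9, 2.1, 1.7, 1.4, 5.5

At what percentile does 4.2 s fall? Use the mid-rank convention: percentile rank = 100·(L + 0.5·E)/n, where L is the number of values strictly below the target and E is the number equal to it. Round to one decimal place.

50.0

Sorted: 0.5, 1.0, 1.4, 1.7, 2.1, 2.6, 2.7, 2.9, 3.0, 3.2, 3.8, 3.9, 4.6, 4.8, 4.9, 5.0, 5.1, 5.5, 5.7, 6.4, 6.9, 7.1, 7.5, 7.7.
Count below 4.2: L = 12; count equal: E = 0; n = 24.
Percentile rank = 100·(12 + 0.5·0)/24 = 100·12/24 = 50.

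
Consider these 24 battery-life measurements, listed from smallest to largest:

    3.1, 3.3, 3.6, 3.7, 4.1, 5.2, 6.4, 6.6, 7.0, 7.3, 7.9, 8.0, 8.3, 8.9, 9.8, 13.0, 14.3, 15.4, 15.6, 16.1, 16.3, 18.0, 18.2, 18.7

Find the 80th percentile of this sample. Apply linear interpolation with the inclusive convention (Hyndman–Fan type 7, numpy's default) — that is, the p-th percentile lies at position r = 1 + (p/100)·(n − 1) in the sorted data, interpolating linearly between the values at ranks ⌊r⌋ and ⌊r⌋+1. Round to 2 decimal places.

15.80

n = 24.
r = 1 + (80/100)·(24 − 1) = 1 + 18.4 = 19.4.
Rank 19 is 15.6 and rank 20 is 16.1.
Interpolate: 15.6 + 0.4·(16.1 − 15.6) = 15.6 + 0.4·0.5 = 15.8.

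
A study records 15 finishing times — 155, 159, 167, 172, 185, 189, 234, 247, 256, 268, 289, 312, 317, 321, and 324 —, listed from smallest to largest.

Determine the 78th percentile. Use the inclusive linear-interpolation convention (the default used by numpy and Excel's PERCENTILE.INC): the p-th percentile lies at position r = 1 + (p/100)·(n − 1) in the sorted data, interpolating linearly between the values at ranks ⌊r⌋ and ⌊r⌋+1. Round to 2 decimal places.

n = 15.
r = 1 + (78/100)·(15 − 1) = 1 + 10.92 = 11.92.
Rank 11 is 289 and rank 12 is 312.
Interpolate: 289 + 0.92·(312 − 289) = 289 + 0.92·23 = 310.16.

310.16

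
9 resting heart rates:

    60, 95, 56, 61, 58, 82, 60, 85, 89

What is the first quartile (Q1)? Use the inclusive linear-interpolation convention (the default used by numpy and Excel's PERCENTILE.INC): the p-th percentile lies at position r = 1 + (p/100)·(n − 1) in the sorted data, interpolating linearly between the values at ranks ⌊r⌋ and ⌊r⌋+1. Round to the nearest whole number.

Sorted: 56, 58, 60, 60, 61, 82, 85, 89, 95.
n = 9.
r = 1 + (25/100)·(9 − 1) = 1 + 2 = 3.
r is an integer, so P25 is the value at rank 3: 60.

60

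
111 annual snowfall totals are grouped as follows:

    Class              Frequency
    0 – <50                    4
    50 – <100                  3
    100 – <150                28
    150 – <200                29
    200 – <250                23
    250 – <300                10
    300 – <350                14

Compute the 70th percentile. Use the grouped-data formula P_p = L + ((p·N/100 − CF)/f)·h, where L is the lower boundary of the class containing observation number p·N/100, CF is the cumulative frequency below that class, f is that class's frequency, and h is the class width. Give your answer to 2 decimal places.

229.78

N = 111; target position k = 70/100 · 111 = 77.7.
Cumulative frequencies: 4, 7, 35, 64, 87, 97, 111.
Observation 77.7 falls in the class 200 – <250.
L = 200, CF = 64, f = 23, h = 50.
P70 = 200 + ((77.7 − 64)/23)·50 = 200 + 29.7826 = 229.783.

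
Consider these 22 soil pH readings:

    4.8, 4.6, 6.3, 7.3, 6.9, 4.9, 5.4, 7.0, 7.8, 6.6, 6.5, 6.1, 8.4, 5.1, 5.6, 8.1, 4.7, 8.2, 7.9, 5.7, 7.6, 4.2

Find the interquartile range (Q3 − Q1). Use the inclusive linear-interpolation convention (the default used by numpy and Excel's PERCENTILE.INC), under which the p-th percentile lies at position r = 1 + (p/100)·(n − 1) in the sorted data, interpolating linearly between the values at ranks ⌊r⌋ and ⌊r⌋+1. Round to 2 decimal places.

Sorted: 4.2, 4.6, 4.7, 4.8, 4.9, 5.1, 5.4, 5.6, 5.7, 6.1, 6.3, 6.5, 6.6, 6.9, 7.0, 7.3, 7.6, 7.8, 7.9, 8.1, 8.2, 8.4.
n = 22.
P25: r = 6.25; ranks 6–7 are 5.1, 5.4; interpolating gives 5.175.
P75: r = 16.75; ranks 16–17 are 7.3, 7.6; interpolating gives 7.525.
Difference: 7.525 − 5.175 = 2.35.

2.35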